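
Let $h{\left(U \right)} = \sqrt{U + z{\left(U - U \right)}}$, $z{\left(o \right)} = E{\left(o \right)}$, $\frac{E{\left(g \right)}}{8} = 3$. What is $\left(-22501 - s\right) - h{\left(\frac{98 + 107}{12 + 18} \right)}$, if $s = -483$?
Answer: $-22018 - \frac{\sqrt{1110}}{6} \approx -22024.0$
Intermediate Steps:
$E{\left(g \right)} = 24$ ($E{\left(g \right)} = 8 \cdot 3 = 24$)
$z{\left(o \right)} = 24$
$h{\left(U \right)} = \sqrt{24 + U}$ ($h{\left(U \right)} = \sqrt{U + 24} = \sqrt{24 + U}$)
$\left(-22501 - s\right) - h{\left(\frac{98 + 107}{12 + 18} \right)} = \left(-22501 - -483\right) - \sqrt{24 + \frac{98 + 107}{12 + 18}} = \left(-22501 + 483\right) - \sqrt{24 + \frac{205}{30}} = -22018 - \sqrt{24 + 205 \cdot \frac{1}{30}} = -22018 - \sqrt{24 + \frac{41}{6}} = -22018 - \sqrt{\frac{185}{6}} = -22018 - \frac{\sqrt{1110}}{6}$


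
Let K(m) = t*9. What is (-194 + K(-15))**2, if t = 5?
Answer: 22201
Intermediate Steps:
K(m) = 45 (K(m) = 5*9 = 45)
(-194 + K(-15))**2 = (-194 + 45)**2 = (-149)**2 = 22201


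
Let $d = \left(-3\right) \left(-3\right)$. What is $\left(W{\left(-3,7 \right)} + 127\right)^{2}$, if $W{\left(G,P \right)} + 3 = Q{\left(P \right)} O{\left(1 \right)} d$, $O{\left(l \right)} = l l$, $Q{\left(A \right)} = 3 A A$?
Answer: $2093809$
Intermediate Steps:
$Q{\left(A \right)} = 3 A^{2}$
$O{\left(l \right)} = l^{2}$
$d = 9$
$W{\left(G,P \right)} = -3 + 27 P^{2}$ ($W{\left(G,P \right)} = -3 + 3 P^{2} \cdot 1^{2} \cdot 9 = -3 + 3 P^{2} \cdot 1 \cdot 9 = -3 + 3 P^{2} \cdot 9 = -3 + 27 P^{2}$)
$\left(W{\left(-3,7 \right)} + 127\right)^{2} = \left(\left(-3 + 27 \cdot 7^{2}\right) + 127\right)^{2} = \left(\left(-3 + 27 \cdot 49\right) + 127\right)^{2} = \left(\left(-3 + 1323\right) + 127\right)^{2} = \left(1320 + 127\right)^{2} = 1447^{2} = 2093809$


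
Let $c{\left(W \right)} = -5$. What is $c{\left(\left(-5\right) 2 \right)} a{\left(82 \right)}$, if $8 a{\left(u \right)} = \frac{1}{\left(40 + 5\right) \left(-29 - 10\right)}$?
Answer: $\frac{1}{2808} \approx 0.00035613$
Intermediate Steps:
$a{\left(u \right)} = - \frac{1}{14040}$ ($a{\left(u \right)} = \frac{1}{8 \left(40 + 5\right) \left(-29 - 10\right)} = \frac{1}{8 \cdot 45 \left(-39\right)} = \frac{1}{8 \left(-1755\right)} = \frac{1}{8} \left(- \frac{1}{1755}\right) = - \frac{1}{14040}$)
$c{\left(\left(-5\right) 2 \right)} a{\left(82 \right)} = \left(-5\right) \left(- \frac{1}{14040}\right) = \frac{1}{2808}$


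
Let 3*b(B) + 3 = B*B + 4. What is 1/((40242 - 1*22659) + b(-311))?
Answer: 3/149471 ≈ 2.0071e-5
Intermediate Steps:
b(B) = ⅓ + B²/3 (b(B) = -1 + (B*B + 4)/3 = -1 + (B² + 4)/3 = -1 + (4 + B²)/3 = -1 + (4/3 + B²/3) = ⅓ + B²/3)
1/((40242 - 1*22659) + b(-311)) = 1/((40242 - 1*22659) + (⅓ + (⅓)*(-311)²)) = 1/((40242 - 22659) + (⅓ + (⅓)*96721)) = 1/(17583 + (⅓ + 96721/3)) = 1/(17583 + 96722/3) = 1/(149471/3) = 3/149471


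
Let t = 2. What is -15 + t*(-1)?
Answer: -17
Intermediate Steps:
-15 + t*(-1) = -15 + 2*(-1) = -15 - 2 = -17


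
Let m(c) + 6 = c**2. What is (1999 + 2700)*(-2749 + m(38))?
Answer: -6160389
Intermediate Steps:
m(c) = -6 + c**2
(1999 + 2700)*(-2749 + m(38)) = (1999 + 2700)*(-2749 + (-6 + 38**2)) = 4699*(-2749 + (-6 + 1444)) = 4699*(-2749 + 1438) = 4699*(-1311) = -6160389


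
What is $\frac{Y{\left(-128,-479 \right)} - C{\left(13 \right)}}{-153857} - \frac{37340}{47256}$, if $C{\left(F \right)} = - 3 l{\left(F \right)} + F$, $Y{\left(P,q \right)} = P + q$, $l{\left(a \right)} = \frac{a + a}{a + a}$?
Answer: $- \frac{129905987}{165242418} \approx -0.78615$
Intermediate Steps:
$l{\left(a \right)} = 1$ ($l{\left(a \right)} = \frac{2 a}{2 a} = 2 a \frac{1}{2 a} = 1$)
$C{\left(F \right)} = -3 + F$ ($C{\left(F \right)} = \left(-3\right) 1 + F = -3 + F$)
$\frac{Y{\left(-128,-479 \right)} - C{\left(13 \right)}}{-153857} - \frac{37340}{47256} = \frac{\left(-128 - 479\right) - \left(-3 + 13\right)}{-153857} - \frac{37340}{47256} = \left(-607 - 10\right) \left(- \frac{1}{153857}\right) - \frac{9335}{11814} = \left(-617\right) \left(- \frac{1}{153857}\right) - \frac{9335}{11814} = \frac{617}{153857} - \frac{9335}{11814} = - \frac{129905987}{165242418}$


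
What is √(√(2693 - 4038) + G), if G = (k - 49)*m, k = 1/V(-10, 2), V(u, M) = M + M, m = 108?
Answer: √(-5265 + I*√1345) ≈ 0.2527 + 72.561*I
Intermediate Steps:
V(u, M) = 2*M
k = ¼ (k = 1/(2*2) = 1/4 = ¼ ≈ 0.25000)
G = -5265 (G = (¼ - 49)*108 = -195/4*108 = -5265)
√(√(2693 - 4038) + G) = √(√(2693 - 4038) - 5265) = √(√(-1345) - 5265) = √(I*√1345 - 5265) = √(-5265 + I*√1345)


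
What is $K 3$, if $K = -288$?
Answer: $-864$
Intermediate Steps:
$K 3 = \left(-288\right) 3 = -864$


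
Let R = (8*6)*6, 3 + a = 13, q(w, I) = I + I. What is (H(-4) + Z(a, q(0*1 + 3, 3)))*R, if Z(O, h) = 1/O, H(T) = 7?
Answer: 10224/5 ≈ 2044.8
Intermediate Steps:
q(w, I) = 2*I
a = 10 (a = -3 + 13 = 10)
R = 288 (R = 48*6 = 288)
(H(-4) + Z(a, q(0*1 + 3, 3)))*R = (7 + 1/10)*288 = (7 + ⅒)*288 = (71/10)*288 = 10224/5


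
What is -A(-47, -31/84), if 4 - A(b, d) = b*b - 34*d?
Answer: 93137/42 ≈ 2217.5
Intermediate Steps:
A(b, d) = 4 - b² + 34*d (A(b, d) = 4 - (b*b - 34*d) = 4 - (b² - 34*d) = 4 + (-b² + 34*d) = 4 - b² + 34*d)
-A(-47, -31/84) = -(4 - 1*(-47)² + 34*(-31/84)) = -(4 - 1*2209 + 34*(-31*1/84)) = -(4 - 2209 + 34*(-31/84)) = -(4 - 2209 - 527/42) = -1*(-93137/42) = 93137/42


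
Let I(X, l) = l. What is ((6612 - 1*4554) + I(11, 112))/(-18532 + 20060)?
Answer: 1085/764 ≈ 1.4202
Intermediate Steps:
((6612 - 1*4554) + I(11, 112))/(-18532 + 20060) = ((6612 - 1*4554) + 112)/(-18532 + 20060) = ((6612 - 4554) + 112)/1528 = (2058 + 112)*(1/1528) = 2170*(1/1528) = 1085/764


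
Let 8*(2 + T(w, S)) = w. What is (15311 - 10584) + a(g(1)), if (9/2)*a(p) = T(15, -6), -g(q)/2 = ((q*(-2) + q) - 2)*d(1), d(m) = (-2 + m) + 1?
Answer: 170171/36 ≈ 4727.0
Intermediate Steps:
T(w, S) = -2 + w/8
d(m) = -1 + m
g(q) = 0 (g(q) = -2*((q*(-2) + q) - 2)*(-1 + 1) = -2*((-2*q + q) - 2)*0 = -2*(-q - 2)*0 = -2*(-2 - q)*0 = -2*0 = 0)
a(p) = -1/36 (a(p) = 2*(-2 + (1/8)*15)/9 = 2*(-2 + 15/8)/9 = (2/9)*(-1/8) = -1/36)
(15311 - 10584) + a(g(1)) = (15311 - 10584) - 1/36 = 4727 - 1/36 = 170171/36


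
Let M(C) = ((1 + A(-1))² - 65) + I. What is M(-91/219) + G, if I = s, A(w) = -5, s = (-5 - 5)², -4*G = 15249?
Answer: -15045/4 ≈ -3761.3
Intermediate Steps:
G = -15249/4 (G = -¼*15249 = -15249/4 ≈ -3812.3)
s = 100 (s = (-10)² = 100)
I = 100
M(C) = 51 (M(C) = ((1 - 5)² - 65) + 100 = ((-4)² - 65) + 100 = (16 - 65) + 100 = -49 + 100 = 51)
M(-91/219) + G = 51 - 15249/4 = -15045/4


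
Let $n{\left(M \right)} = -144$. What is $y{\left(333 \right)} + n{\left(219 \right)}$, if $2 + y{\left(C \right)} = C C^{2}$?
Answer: $36925891$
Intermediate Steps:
$y{\left(C \right)} = -2 + C^{3}$ ($y{\left(C \right)} = -2 + C C^{2} = -2 + C^{3}$)
$y{\left(333 \right)} + n{\left(219 \right)} = \left(-2 + 333^{3}\right) - 144 = \left(-2 + 36926037\right) - 144 = 36926035 - 144 = 36925891$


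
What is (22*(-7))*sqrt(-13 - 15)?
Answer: -308*I*sqrt(7) ≈ -814.89*I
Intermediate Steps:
(22*(-7))*sqrt(-13 - 15) = -308*I*sqrt(7)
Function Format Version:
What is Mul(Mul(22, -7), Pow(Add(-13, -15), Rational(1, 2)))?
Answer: Mul(-308, I, Pow(7, Rational(1, 2))) ≈ Mul(-814.89, I)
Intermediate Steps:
Mul(Mul(22, -7), Pow(Add(-13, -15), Rational(1, 2))) = Mul(-154, Pow(-28, Rational(1, 2))) = Mul(-154, Mul(2, I, Pow(7, Rational(1, 2)))) = Mul(-308, I, Pow(7, Rational(1, 2)))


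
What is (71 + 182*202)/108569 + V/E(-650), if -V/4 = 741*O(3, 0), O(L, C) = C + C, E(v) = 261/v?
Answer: 36835/108569 ≈ 0.33928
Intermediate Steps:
O(L, C) = 2*C
V = 0 (V = -2964*2*0 = -2964*0 = -4*0 = 0)
(71 + 182*202)/108569 + V/E(-650) = (71 + 182*202)/108569 + 0/((261/(-650))) = (71 + 36764)*(1/108569) + 0/((261*(-1/650))) = 36835*(1/108569) + 0/(-261/650) = 36835/108569 + 0*(-650/261) = 36835/108569 + 0 = 36835/108569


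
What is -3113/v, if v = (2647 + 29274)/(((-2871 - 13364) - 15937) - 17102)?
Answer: 153389962/31921 ≈ 4805.3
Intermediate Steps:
v = -31921/49274 (v = 31921/((-16235 - 15937) - 17102) = 31921/(-32172 - 17102) = 31921/(-49274) = 31921*(-1/49274) = -31921/49274 ≈ -0.64783)
-3113/v = -3113/(-31921/49274) = -3113*(-49274/31921) = 153389962/31921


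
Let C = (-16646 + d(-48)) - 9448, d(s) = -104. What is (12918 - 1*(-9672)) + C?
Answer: -3608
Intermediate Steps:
C = -26198 (C = (-16646 - 104) - 9448 = -16750 - 9448 = -26198)
(12918 - 1*(-9672)) + C = (12918 - 1*(-9672)) - 26198 = (12918 + 9672) - 26198 = 22590 - 26198 = -3608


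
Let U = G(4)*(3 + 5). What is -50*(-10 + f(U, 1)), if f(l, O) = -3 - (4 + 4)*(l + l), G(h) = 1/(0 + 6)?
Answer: 5150/3 ≈ 1716.7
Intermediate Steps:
G(h) = ⅙ (G(h) = 1/6 = ⅙)
U = 4/3 (U = (3 + 5)/6 = (⅙)*8 = 4/3 ≈ 1.3333)
f(l, O) = -3 - 16*l (f(l, O) = -3 - 8*2*l = -3 - 16*l)
-50*(-10 + f(U, 1)) = -50*(-10 + (-3 - 16*4/3)) = -50*(-10 + (-3 - 64/3)) = -50*(-10 - 73/3) = -50*(-103/3) = 5150/3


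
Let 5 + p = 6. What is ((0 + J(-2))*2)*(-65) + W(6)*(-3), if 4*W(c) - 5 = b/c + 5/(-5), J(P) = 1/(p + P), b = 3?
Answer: 1013/8 ≈ 126.63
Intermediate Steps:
p = 1 (p = -5 + 6 = 1)
J(P) = 1/(1 + P)
W(c) = 1 + 3/(4*c) (W(c) = 5/4 + (3/c + 5/(-5))/4 = 5/4 + (3/c + 5*(-⅕))/4 = 5/4 + (3/c - 1)/4 = 5/4 + (-1 + 3/c)/4 = 5/4 + (-¼ + 3/(4*c)) = 1 + 3/(4*c))
((0 + J(-2))*2)*(-65) + W(6)*(-3) = ((0 + 1/(1 - 2))*2)*(-65) + ((¾ + 6)/6)*(-3) = ((0 + 1/(-1))*2)*(-65) + ((⅙)*(27/4))*(-3) = ((0 - 1)*2)*(-65) + (9/8)*(-3) = -1*2*(-65) - 27/8 = -2*(-65) - 27/8 = 130 - 27/8 = 1013/8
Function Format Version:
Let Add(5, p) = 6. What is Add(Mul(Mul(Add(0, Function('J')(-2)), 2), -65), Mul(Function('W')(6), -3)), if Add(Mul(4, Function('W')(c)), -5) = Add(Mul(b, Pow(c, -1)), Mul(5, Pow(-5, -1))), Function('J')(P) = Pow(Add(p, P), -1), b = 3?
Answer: Rational(1013, 8) ≈ 126.63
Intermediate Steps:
p = 1 (p = Add(-5, 6) = 1)
Function('J')(P) = Pow(Add(1, P), -1)
Function('W')(c) = Add(1, Mul(Rational(3, 4), Pow(c, -1))) (Function('W')(c) = Add(Rational(5, 4), Mul(Rational(1, 4), Add(Mul(3, Pow(c, -1)), Mul(5, Pow(-5, -1))))) = Add(Rational(5, 4), Mul(Rational(1, 4), Add(Mul(3, Pow(c, -1)), Mul(5, Rational(-1, 5))))) = Add(Rational(5, 4), Mul(Rational(1, 4), Add(Mul(3, Pow(c, -1)), -1))) = Add(Rational(5, 4), Mul(Rational(1, 4), Add(-1, Mul(3, Pow(c, -1))))) = Add(Rational(5, 4), Add(Rational(-1, 4), Mul(Rational(3, 4), Pow(c, -1)))) = Add(1, Mul(Rational(3, 4), Pow(c, -1))))
Add(Mul(Mul(Add(0, Function('J')(-2)), 2), -65), Mul(Function('W')(6), -3)) = Add(Mul(Mul(Add(0, Pow(Add(1, -2), -1)), 2), -65), Mul(Mul(Pow(6, -1), Add(Rational(3, 4), 6)), -3)) = Add(Mul(Mul(Add(0, Pow(-1, -1)), 2), -65), Mul(Mul(Rational(1, 6), Rational(27, 4)), -3)) = Add(Mul(Mul(Add(0, -1), 2), -65), Mul(Rational(9, 8), -3)) = Add(Mul(Mul(-1, 2), -65), Rational(-27, 8)) = Add(Mul(-2, -65), Rational(-27, 8)) = Add(130, Rational(-27, 8)) = Rational(1013, 8)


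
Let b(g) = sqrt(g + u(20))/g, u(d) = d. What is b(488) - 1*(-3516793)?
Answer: 3516793 + sqrt(127)/244 ≈ 3.5168e+6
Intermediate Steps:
b(g) = sqrt(20 + g)/g (b(g) = sqrt(g + 20)/g = sqrt(20 + g)/g)
b(488) - 1*(-3516793) = sqrt(20 + 488)/488 - 1*(-3516793) = sqrt(508)/488 + 3516793 = (2*sqrt(127))/488 + 3516793 = sqrt(127)/244 + 3516793 = 3516793 + sqrt(127)/244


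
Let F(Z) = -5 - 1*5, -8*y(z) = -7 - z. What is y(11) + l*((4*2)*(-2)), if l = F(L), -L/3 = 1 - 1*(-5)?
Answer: 649/4 ≈ 162.25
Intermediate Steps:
y(z) = 7/8 + z/8 (y(z) = -(-7 - z)/8 = 7/8 + z/8)
L = -18 (L = -3*(1 - 1*(-5)) = -3*(1 + 5) = -3*6 = -18)
F(Z) = -10 (F(Z) = -5 - 5 = -10)
l = -10
y(11) + l*((4*2)*(-2)) = (7/8 + (1/8)*11) - 10*4*2*(-2) = (7/8 + 11/8) - 80*(-2) = 9/4 - 10*(-16) = 9/4 + 160 = 649/4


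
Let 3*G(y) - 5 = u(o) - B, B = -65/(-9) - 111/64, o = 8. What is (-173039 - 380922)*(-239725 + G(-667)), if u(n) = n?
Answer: 229473066663553/1728 ≈ 1.3280e+11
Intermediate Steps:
B = 3161/576 (B = -65*(-⅑) - 111*1/64 = 65/9 - 111/64 = 3161/576 ≈ 5.4878)
G(y) = 4327/1728 (G(y) = 5/3 + (8 - 1*3161/576)/3 = 5/3 + (8 - 3161/576)/3 = 5/3 + (⅓)*(1447/576) = 5/3 + 1447/1728 = 4327/1728)
(-173039 - 380922)*(-239725 + G(-667)) = (-173039 - 380922)*(-239725 + 4327/1728) = -553961*(-414240473/1728) = 229473066663553/1728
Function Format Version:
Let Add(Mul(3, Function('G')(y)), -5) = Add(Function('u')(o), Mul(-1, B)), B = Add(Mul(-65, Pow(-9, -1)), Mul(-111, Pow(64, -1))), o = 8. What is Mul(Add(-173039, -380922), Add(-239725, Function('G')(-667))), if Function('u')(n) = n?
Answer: Rational(229473066663553, 1728) ≈ 1.3280e+11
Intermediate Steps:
B = Rational(3161, 576) (B = Add(Mul(-65, Rational(-1, 9)), Mul(-111, Rational(1, 64))) = Add(Rational(65, 9), Rational(-111, 64)) = Rational(3161, 576) ≈ 5.4878)
Function('G')(y) = Rational(4327, 1728) (Function('G')(y) = Add(Rational(5, 3), Mul(Rational(1, 3), Add(8, Mul(-1, Rational(3161, 576))))) = Add(Rational(5, 3), Mul(Rational(1, 3), Add(8, Rational(-3161, 576)))) = Add(Rational(5, 3), Mul(Rational(1, 3), Rational(1447, 576))) = Add(Rational(5, 3), Rational(1447, 1728)) = Rational(4327, 1728))
Mul(Add(-173039, -380922), Add(-239725, Function('G')(-667))) = Mul(Add(-173039, -380922), Add(-239725, Rational(4327, 1728))) = Mul(-553961, Rational(-414240473, 1728)) = Rational(229473066663553, 1728)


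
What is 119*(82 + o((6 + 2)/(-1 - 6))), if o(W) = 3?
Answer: 10115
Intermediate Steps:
119*(82 + o((6 + 2)/(-1 - 6))) = 119*(82 + 3) = 119*85 = 10115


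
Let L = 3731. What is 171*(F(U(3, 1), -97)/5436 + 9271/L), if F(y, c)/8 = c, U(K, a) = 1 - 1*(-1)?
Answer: 225634025/563381 ≈ 400.50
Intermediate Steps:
U(K, a) = 2 (U(K, a) = 1 + 1 = 2)
F(y, c) = 8*c
171*(F(U(3, 1), -97)/5436 + 9271/L) = 171*((8*(-97))/5436 + 9271/3731) = 171*(-776*1/5436 + 9271*(1/3731)) = 171*(-194/1359 + 9271/3731) = 171*(11875475/5070429) = 225634025/563381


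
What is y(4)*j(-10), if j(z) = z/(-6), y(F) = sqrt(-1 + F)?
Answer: 5*sqrt(3)/3 ≈ 2.8868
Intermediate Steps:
j(z) = -z/6 (j(z) = z*(-1/6) = -z/6)
y(4)*j(-10) = sqrt(-1 + 4)*(-1/6*(-10)) = sqrt(3)*(5/3) = 5*sqrt(3)/3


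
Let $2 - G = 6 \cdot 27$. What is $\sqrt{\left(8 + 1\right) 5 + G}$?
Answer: $i \sqrt{115} \approx 10.724 i$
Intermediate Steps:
$G = -160$ ($G = 2 - 6 \cdot 27 = 2 - 162 = -160$)
$\sqrt{\left(8 + 1\right) 5 + G} = \sqrt{\left(8 + 1\right) 5 - 160} = \sqrt{9 \cdot 5 - 160} = \sqrt{45 - 160} = \sqrt{-115} = i \sqrt{115}$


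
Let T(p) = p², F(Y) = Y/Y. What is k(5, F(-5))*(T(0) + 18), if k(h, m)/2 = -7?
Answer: -252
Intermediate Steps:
F(Y) = 1
k(h, m) = -14 (k(h, m) = 2*(-7) = -14)
k(5, F(-5))*(T(0) + 18) = -14*(0² + 18) = -14*(0 + 18) = -14*18 = -252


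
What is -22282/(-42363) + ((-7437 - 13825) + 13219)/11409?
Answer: -28836757/161106489 ≈ -0.17899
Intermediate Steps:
-22282/(-42363) + ((-7437 - 13825) + 13219)/11409 = -22282*(-1/42363) + (-21262 + 13219)*(1/11409) = 22282/42363 - 8043*1/11409 = 22282/42363 - 2681/3803 = -28836757/161106489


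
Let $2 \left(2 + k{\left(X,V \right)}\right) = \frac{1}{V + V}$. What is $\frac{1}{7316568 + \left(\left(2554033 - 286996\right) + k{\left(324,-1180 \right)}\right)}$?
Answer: $\frac{4720}{45234606159} \approx 1.0434 \cdot 10^{-7}$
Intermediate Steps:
$k{\left(X,V \right)} = -2 + \frac{1}{4 V}$ ($k{\left(X,V \right)} = -2 + \frac{1}{2 \left(V + V\right)} = -2 + \frac{1}{2 \cdot 2 V} = -2 + \frac{\frac{1}{2} \frac{1}{V}}{2} = -2 + \frac{1}{4 V}$)
$\frac{1}{7316568 + \left(\left(2554033 - 286996\right) + k{\left(324,-1180 \right)}\right)} = \frac{1}{7316568 + \left(\left(2554033 - 286996\right) - \left(2 - \frac{1}{4 \left(-1180\right)}\right)\right)} = \frac{1}{7316568 + \left(2267037 + \left(-2 + \frac{1}{4} \left(- \frac{1}{1180}\right)\right)\right)} = \frac{1}{7316568 + \left(2267037 - \frac{9441}{4720}\right)} = \frac{1}{7316568 + \frac{10700405199}{4720}} = \frac{1}{\frac{45234606159}{4720}} = \frac{4720}{45234606159}$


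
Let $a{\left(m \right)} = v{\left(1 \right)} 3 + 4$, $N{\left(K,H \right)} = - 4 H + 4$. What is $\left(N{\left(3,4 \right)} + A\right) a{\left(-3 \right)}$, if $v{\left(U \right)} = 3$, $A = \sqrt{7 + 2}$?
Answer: $-117$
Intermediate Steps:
$N{\left(K,H \right)} = 4 - 4 H$
$A = 3$ ($A = \sqrt{9} = 3$)
$a{\left(m \right)} = 13$ ($a{\left(m \right)} = 3 \cdot 3 + 4 = 9 + 4 = 13$)
$\left(N{\left(3,4 \right)} + A\right) a{\left(-3 \right)} = \left(\left(4 - 16\right) + 3\right) 13 = \left(-12 + 3\right) 13 = \left(-9\right) 13 = -117$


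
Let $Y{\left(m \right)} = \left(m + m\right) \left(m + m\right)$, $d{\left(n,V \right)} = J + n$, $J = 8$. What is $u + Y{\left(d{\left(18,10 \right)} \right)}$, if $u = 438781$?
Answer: $441485$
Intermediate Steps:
$d{\left(n,V \right)} = 8 + n$
$Y{\left(m \right)} = 4 m^{2}$ ($Y{\left(m \right)} = 2 m 2 m = 4 m^{2}$)
$u + Y{\left(d{\left(18,10 \right)} \right)} = 438781 + 4 \left(8 + 18\right)^{2} = 438781 + 4 \cdot 26^{2} = 438781 + 4 \cdot 676 = 438781 + 2704 = 441485$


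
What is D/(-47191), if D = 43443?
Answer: -43443/47191 ≈ -0.92058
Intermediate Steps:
D/(-47191) = 43443/(-47191) = 43443*(-1/47191) = -43443/47191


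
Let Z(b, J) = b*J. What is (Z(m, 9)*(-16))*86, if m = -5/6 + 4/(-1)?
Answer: 59856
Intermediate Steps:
m = -29/6 (m = -5*⅙ + 4*(-1) = -⅚ - 4 = -29/6 ≈ -4.8333)
Z(b, J) = J*b
(Z(m, 9)*(-16))*86 = ((9*(-29/6))*(-16))*86 = -87/2*(-16)*86 = 696*86 = 59856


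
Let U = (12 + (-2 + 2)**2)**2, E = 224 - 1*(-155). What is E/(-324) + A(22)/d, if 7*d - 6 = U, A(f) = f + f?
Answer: 7157/8100 ≈ 0.88358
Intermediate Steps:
E = 379 (E = 224 + 155 = 379)
A(f) = 2*f
U = 144 (U = (12 + 0**2)**2 = (12 + 0)**2 = 12**2 = 144)
d = 150/7 (d = 6/7 + (1/7)*144 = 6/7 + 144/7 = 150/7 ≈ 21.429)
E/(-324) + A(22)/d = 379/(-324) + (2*22)/(150/7) = 379*(-1/324) + 44*(7/150) = -379/324 + 154/75 = 7157/8100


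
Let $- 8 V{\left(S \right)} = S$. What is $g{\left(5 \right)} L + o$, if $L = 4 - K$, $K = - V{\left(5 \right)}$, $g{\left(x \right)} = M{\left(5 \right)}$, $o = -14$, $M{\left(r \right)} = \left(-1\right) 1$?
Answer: $- \frac{139}{8} \approx -17.375$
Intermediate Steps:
$M{\left(r \right)} = -1$
$V{\left(S \right)} = - \frac{S}{8}$
$g{\left(x \right)} = -1$
$K = \frac{5}{8}$ ($K = - \frac{\left(-1\right) 5}{8} = \left(-1\right) \left(- \frac{5}{8}\right) = \frac{5}{8} \approx 0.625$)
$L = \frac{27}{8}$ ($L = 4 - \frac{5}{8} = \frac{27}{8} \approx 3.375$)
$g{\left(5 \right)} L + o = \left(-1\right) \frac{27}{8} - 14 = - \frac{27}{8} - 14 = - \frac{139}{8}$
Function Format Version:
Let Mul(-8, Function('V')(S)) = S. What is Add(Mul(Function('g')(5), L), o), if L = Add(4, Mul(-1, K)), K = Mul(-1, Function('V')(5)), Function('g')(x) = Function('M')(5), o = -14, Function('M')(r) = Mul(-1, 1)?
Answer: Rational(-139, 8) ≈ -17.375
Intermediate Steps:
Function('M')(r) = -1
Function('V')(S) = Mul(Rational(-1, 8), S)
Function('g')(x) = -1
K = Rational(5, 8) (K = Mul(-1, Mul(Rational(-1, 8), 5)) = Mul(-1, Rational(-5, 8)) = Rational(5, 8) ≈ 0.62500)
L = Rational(27, 8) (L = Add(4, Mul(-1, Rational(5, 8))) = Add(4, Rational(-5, 8)) = Rational(27, 8) ≈ 3.3750)
Add(Mul(Function('g')(5), L), o) = Add(Mul(-1, Rational(27, 8)), -14) = Add(Rational(-27, 8), -14) = Rational(-139, 8)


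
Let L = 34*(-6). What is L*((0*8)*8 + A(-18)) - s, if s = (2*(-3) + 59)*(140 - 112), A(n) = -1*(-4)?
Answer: -2300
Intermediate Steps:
A(n) = 4
L = -204
s = 1484 (s = (-6 + 59)*28 = 53*28 = 1484)
L*((0*8)*8 + A(-18)) - s = -204*((0*8)*8 + 4) - 1*1484 = -204*(0*8 + 4) - 1484 = -204*(0 + 4) - 1484 = -204*4 - 1484 = -816 - 1484 = -2300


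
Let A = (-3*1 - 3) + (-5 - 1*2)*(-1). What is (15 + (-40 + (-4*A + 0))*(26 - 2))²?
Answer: 1083681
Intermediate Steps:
A = 1 (A = (-3 - 3) + (-5 - 2)*(-1) = -6 - 7*(-1) = -6 + 7 = 1)
(15 + (-40 + (-4*A + 0))*(26 - 2))² = (15 + (-40 + (-4*1 + 0))*(26 - 2))² = (15 + (-40 + (-4 + 0))*24)² = (15 + (-40 - 4)*24)² = (15 - 44*24)² = (15 - 1056)² = (-1041)² = 1083681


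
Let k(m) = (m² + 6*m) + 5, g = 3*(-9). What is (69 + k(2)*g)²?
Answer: 248004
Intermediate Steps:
g = -27
k(m) = 5 + m² + 6*m
(69 + k(2)*g)² = (69 + (5 + 2² + 6*2)*(-27))² = (69 + (5 + 4 + 12)*(-27))² = (69 + 21*(-27))² = (69 - 567)² = (-498)² = 248004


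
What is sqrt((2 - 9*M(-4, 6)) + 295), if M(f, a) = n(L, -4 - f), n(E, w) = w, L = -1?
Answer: 3*sqrt(33) ≈ 17.234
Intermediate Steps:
M(f, a) = -4 - f
sqrt((2 - 9*M(-4, 6)) + 295) = sqrt((2 - 9*(-4 - 1*(-4))) + 295) = sqrt((2 - 9*(-4 + 4)) + 295) = sqrt((2 - 9*0) + 295) = sqrt((2 + 0) + 295) = sqrt(2 + 295) = sqrt(297) = 3*sqrt(33)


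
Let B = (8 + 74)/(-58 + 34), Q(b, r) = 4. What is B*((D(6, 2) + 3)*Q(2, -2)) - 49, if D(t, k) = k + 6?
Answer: -598/3 ≈ -199.33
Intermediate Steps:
D(t, k) = 6 + k
B = -41/12 (B = 82/(-24) = 82*(-1/24) = -41/12 ≈ -3.4167)
B*((D(6, 2) + 3)*Q(2, -2)) - 49 = -41*((6 + 2) + 3)*4/12 - 49 = -41*(8 + 3)*4/12 - 49 = -451*4/12 - 49 = -41/12*44 - 49 = -451/3 - 49 = -598/3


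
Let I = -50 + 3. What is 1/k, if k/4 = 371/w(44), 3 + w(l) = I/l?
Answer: -179/65296 ≈ -0.0027414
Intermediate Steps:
I = -47
w(l) = -3 - 47/l
k = -65296/179 (k = 4*(371/(-3 - 47/44)) = 4*(371/(-179/44)) = 4*(371*(-44/179)) = 4*(-16324/179) = -65296/179 ≈ -364.78)
1/k = 1/(-65296/179) = -179/65296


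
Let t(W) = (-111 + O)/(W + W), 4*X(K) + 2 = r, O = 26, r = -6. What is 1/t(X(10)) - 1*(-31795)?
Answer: 2702579/85 ≈ 31795.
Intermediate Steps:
X(K) = -2 (X(K) = -½ + (¼)*(-6) = -½ - 3/2 = -2)
t(W) = -85/(2*W) (t(W) = (-111 + 26)/(W + W) = -85*1/(2*W) = -85/(2*W))
1/t(X(10)) - 1*(-31795) = 1/(-85/2/(-2)) - 1*(-31795) = 1/(-85/2*(-½)) + 31795 = 1/(85/4) + 31795 = 4/85 + 31795 = 2702579/85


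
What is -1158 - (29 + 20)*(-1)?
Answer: -1109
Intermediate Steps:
-1158 - (29 + 20)*(-1) = -1158 - 49*(-1) = -1158 - 1*(-49) = -1158 + 49 = -1109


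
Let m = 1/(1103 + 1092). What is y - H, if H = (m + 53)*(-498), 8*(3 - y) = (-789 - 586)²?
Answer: -3686386571/17560 ≈ -2.0993e+5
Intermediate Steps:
m = 1/2195 ≈ 0.00045558
y = -1890601/8 (y = 3 - (-789 - 586)²/8 = 3 - ⅛*(-1375)² = 3 - ⅛*1890625 = 3 - 1890625/8 = -1890601/8 ≈ -2.3633e+5)
H = -57935328/2195 (H = (1/2195 + 53)*(-498) = (116336/2195)*(-498) = -57935328/2195 ≈ -26394.)
y - H = -1890601/8 - 1*(-57935328/2195) = -1890601/8 + 57935328/2195 = -3686386571/17560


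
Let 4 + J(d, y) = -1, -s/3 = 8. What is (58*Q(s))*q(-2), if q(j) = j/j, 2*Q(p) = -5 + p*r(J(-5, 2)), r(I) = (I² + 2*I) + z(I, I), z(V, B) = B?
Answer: -7105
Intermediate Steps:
s = -24 (s = -3*8 = -24)
J(d, y) = -5 (J(d, y) = -4 - 1 = -5)
r(I) = I² + 3*I (r(I) = (I² + 2*I) + I = I² + 3*I)
Q(p) = -5/2 + 5*p (Q(p) = (-5 + p*(-5*(3 - 5)))/2 = (-5 + p*(-5*(-2)))/2 = (-5 + p*10)/2 = (-5 + 10*p)/2 = -5/2 + 5*p)
q(j) = 1
(58*Q(s))*q(-2) = (58*(-5/2 + 5*(-24)))*1 = (58*(-5/2 - 120))*1 = (58*(-245/2))*1 = -7105*1 = -7105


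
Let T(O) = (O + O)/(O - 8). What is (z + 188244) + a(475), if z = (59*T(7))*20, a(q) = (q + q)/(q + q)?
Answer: 171725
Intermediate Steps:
T(O) = 2*O/(-8 + O) (T(O) = (2*O)/(-8 + O) = 2*O/(-8 + O))
a(q) = 1 (a(q) = (2*q)/((2*q)) = (2*q)*(1/(2*q)) = 1)
z = -16520 (z = (59*(2*7/(-8 + 7)))*20 = (59*(2*7/(-1)))*20 = (59*(2*7*(-1)))*20 = (59*(-14))*20 = -826*20 = -16520)
(z + 188244) + a(475) = (-16520 + 188244) + 1 = 171724 + 1 = 171725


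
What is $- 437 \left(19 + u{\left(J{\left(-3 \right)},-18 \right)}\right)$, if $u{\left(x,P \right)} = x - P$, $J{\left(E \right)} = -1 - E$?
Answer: $-17043$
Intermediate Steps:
$- 437 \left(19 + u{\left(J{\left(-3 \right)},-18 \right)}\right) = - 437 \left(19 - -20\right) = - 437 \left(19 + \left(\left(-1 + 3\right) + 18\right)\right) = - 437 \left(19 + \left(2 + 18\right)\right) = - 437 \left(19 + 20\right) = \left(-437\right) 39 = -17043$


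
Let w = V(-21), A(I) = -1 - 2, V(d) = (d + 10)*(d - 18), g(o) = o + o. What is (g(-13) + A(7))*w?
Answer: -12441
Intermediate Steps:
g(o) = 2*o
V(d) = (-18 + d)*(10 + d) (V(d) = (10 + d)*(-18 + d) = (-18 + d)*(10 + d))
A(I) = -3
w = 429 (w = -180 + (-21)² - 8*(-21) = -180 + 441 + 168 = 429)
(g(-13) + A(7))*w = (2*(-13) - 3)*429 = (-26 - 3)*429 = -29*429 = -12441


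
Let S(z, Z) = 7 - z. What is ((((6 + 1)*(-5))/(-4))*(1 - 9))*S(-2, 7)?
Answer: -630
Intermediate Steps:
((((6 + 1)*(-5))/(-4))*(1 - 9))*S(-2, 7) = ((((6 + 1)*(-5))/(-4))*(1 - 9))*(7 - 1*(-2)) = (((7*(-5))*(-¼))*(-8))*(7 + 2) = (-35*(-¼)*(-8))*9 = ((35/4)*(-8))*9 = -70*9 = -630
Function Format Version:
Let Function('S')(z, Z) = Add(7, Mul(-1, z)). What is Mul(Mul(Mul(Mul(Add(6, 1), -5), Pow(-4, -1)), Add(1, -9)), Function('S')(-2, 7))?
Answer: -630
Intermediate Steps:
Mul(Mul(Mul(Mul(Add(6, 1), -5), Pow(-4, -1)), Add(1, -9)), Function('S')(-2, 7)) = Mul(Mul(Mul(Mul(Add(6, 1), -5), Pow(-4, -1)), Add(1, -9)), Add(7, Mul(-1, -2))) = Mul(Mul(Mul(Mul(7, -5), Rational(-1, 4)), -8), Add(7, 2)) = Mul(Mul(Mul(-35, Rational(-1, 4)), -8), 9) = Mul(Mul(Rational(35, 4), -8), 9) = Mul(-70, 9) = -630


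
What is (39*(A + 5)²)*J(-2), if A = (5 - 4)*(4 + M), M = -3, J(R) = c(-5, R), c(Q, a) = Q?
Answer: -7020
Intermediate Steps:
J(R) = -5
A = 1 (A = (5 - 4)*(4 - 3) = 1*1 = 1)
(39*(A + 5)²)*J(-2) = (39*(1 + 5)²)*(-5) = (39*6²)*(-5) = (39*36)*(-5) = 1404*(-5) = -7020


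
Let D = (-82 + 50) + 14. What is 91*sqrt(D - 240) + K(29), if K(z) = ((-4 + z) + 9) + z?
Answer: 63 + 91*I*sqrt(258) ≈ 63.0 + 1461.7*I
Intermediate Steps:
D = -18 (D = -32 + 14 = -18)
K(z) = 5 + 2*z (K(z) = (5 + z) + z = 5 + 2*z)
91*sqrt(D - 240) + K(29) = 91*sqrt(-18 - 240) + (5 + 2*29) = 91*sqrt(-258) + (5 + 58) = 91*(I*sqrt(258)) + 63 = 91*I*sqrt(258) + 63 = 63 + 91*I*sqrt(258)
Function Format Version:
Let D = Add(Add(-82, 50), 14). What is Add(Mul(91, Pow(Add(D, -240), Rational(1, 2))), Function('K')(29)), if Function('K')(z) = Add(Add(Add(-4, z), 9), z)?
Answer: Add(63, Mul(91, I, Pow(258, Rational(1, 2)))) ≈ Add(63.000, Mul(1461.7, I))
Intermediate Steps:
D = -18 (D = Add(-32, 14) = -18)
Function('K')(z) = Add(5, Mul(2, z)) (Function('K')(z) = Add(Add(5, z), z) = Add(5, Mul(2, z)))
Add(Mul(91, Pow(Add(D, -240), Rational(1, 2))), Function('K')(29)) = Add(Mul(91, Pow(Add(-18, -240), Rational(1, 2))), Add(5, Mul(2, 29))) = Add(Mul(91, Pow(-258, Rational(1, 2))), Add(5, 58)) = Add(Mul(91, Mul(I, Pow(258, Rational(1, 2)))), 63) = Add(Mul(91, I, Pow(258, Rational(1, 2))), 63) = Add(63, Mul(91, I, Pow(258, Rational(1, 2))))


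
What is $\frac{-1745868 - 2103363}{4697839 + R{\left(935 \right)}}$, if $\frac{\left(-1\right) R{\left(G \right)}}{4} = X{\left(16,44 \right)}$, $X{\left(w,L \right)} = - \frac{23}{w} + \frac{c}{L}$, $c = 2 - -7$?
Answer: $- \frac{56455388}{68901711} \approx -0.81936$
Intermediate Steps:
$c = 9$ ($c = 2 + 7 = 9$)
$X{\left(w,L \right)} = - \frac{23}{w} + \frac{9}{L}$
$R{\left(G \right)} = \frac{217}{44}$ ($R{\left(G \right)} = - 4 \left(- \frac{23}{16} + \frac{9}{44}\right) = \left(-4\right) \left(- \frac{217}{176}\right) = \frac{217}{44}$)
$\frac{-1745868 - 2103363}{4697839 + R{\left(935 \right)}} = \frac{-1745868 - 2103363}{4697839 + \frac{217}{44}} = - \frac{3849231}{\frac{206705133}{44}} = \left(-3849231\right) \frac{44}{206705133} = - \frac{56455388}{68901711}$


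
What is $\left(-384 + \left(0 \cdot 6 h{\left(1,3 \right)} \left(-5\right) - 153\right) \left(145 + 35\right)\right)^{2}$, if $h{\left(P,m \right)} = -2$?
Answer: $779749776$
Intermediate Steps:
$\left(-384 + \left(0 \cdot 6 h{\left(1,3 \right)} \left(-5\right) - 153\right) \left(145 + 35\right)\right)^{2} = \left(-384 + \left(0 \cdot 6 \left(-2\right) \left(-5\right) - 153\right) \left(145 + 35\right)\right)^{2} = \left(-384 + \left(0 \left(-2\right) \left(-5\right) - 153\right) 180\right)^{2} = \left(-384 + \left(0 \left(-5\right) - 153\right) 180\right)^{2} = \left(-384 + \left(0 - 153\right) 180\right)^{2} = \left(-384 - 27540\right)^{2} = \left(-27924\right)^{2} = 779749776$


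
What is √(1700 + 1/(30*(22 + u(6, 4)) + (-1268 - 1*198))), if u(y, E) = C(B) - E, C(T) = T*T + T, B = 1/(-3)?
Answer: √13308958406/2798 ≈ 41.231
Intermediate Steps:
B = -⅓ ≈ -0.33333
C(T) = T + T² (C(T) = T² + T = T + T²)
u(y, E) = -2/9 - E (u(y, E) = -(1 - ⅓)/3 - E = -⅓*⅔ - E = -2/9 - E)
√(1700 + 1/(30*(22 + u(6, 4)) + (-1268 - 1*198))) = √(1700 + 1/(30*(22 + (-2/9 - 1*4)) + (-1268 - 1*198))) = √(1700 + 1/(30*(22 + (-2/9 - 4)) + (-1268 - 198))) = √(1700 + 1/(30*(22 - 38/9) - 1466)) = √(1700 + 1/(30*(160/9) - 1466)) = √(1700 + 1/(1600/3 - 1466)) = √(1700 + 1/(-2798/3)) = √(1700 - 3/2798) = √(4756597/2798) = √13308958406/2798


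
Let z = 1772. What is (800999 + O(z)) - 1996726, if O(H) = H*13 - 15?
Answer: -1172706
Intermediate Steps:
O(H) = -15 + 13*H (O(H) = 13*H - 15 = -15 + 13*H)
(800999 + O(z)) - 1996726 = (800999 + (-15 + 13*1772)) - 1996726 = (800999 + (-15 + 23036)) - 1996726 = (800999 + 23021) - 1996726 = 824020 - 1996726 = -1172706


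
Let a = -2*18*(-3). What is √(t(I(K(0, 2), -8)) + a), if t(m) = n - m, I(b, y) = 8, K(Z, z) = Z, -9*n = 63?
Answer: √93 ≈ 9.6436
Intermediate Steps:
n = -7 (n = -⅑*63 = -7)
a = 108 (a = -36*(-3) = 108)
t(m) = -7 - m
√(t(I(K(0, 2), -8)) + a) = √((-7 - 1*8) + 108) = √((-7 - 8) + 108) = √(-15 + 108) = √93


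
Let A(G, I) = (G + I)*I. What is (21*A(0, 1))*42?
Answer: 882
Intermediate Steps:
A(G, I) = I*(G + I)
(21*A(0, 1))*42 = (21*(1*(0 + 1)))*42 = (21*(1*1))*42 = (21*1)*42 = 21*42 = 882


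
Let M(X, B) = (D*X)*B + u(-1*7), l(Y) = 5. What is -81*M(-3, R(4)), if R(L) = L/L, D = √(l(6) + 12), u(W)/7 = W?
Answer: 3969 + 243*√17 ≈ 4970.9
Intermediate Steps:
u(W) = 7*W
D = √17 (D = √(5 + 12) = √17 ≈ 4.1231)
R(L) = 1
M(X, B) = -49 + B*X*√17 (M(X, B) = (√17*X)*B + 7*(-1*7) = (X*√17)*B + 7*(-7) = B*X*√17 - 49 = -49 + B*X*√17)
-81*M(-3, R(4)) = -81*(-49 + 1*(-3)*√17) = -81*(-49 - 3*√17) = 3969 + 243*√17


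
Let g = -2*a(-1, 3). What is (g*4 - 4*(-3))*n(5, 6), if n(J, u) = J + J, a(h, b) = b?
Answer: -120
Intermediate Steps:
n(J, u) = 2*J
g = -6 (g = -2*3 = -6)
(g*4 - 4*(-3))*n(5, 6) = (-6*4 - 4*(-3))*(2*5) = (-24 + 12)*10 = -12*10 = -120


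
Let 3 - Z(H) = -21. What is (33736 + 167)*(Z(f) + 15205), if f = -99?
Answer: 516308787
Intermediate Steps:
Z(H) = 24 (Z(H) = 3 - 1*(-21) = 3 + 21 = 24)
(33736 + 167)*(Z(f) + 15205) = (33736 + 167)*(24 + 15205) = 33903*15229 = 516308787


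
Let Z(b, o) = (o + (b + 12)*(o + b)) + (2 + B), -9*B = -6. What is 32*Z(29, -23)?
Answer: 21664/3 ≈ 7221.3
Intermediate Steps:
B = ⅔ (B = -⅑*(-6) = ⅔ ≈ 0.66667)
Z(b, o) = 8/3 + o + (12 + b)*(b + o) (Z(b, o) = (o + (b + 12)*(o + b)) + (2 + ⅔) = (o + (12 + b)*(b + o)) + 8/3 = 8/3 + o + (12 + b)*(b + o))
32*Z(29, -23) = 32*(8/3 + 29² + 12*29 + 13*(-23) + 29*(-23)) = 32*(8/3 + 841 + 348 - 299 - 667) = 32*(677/3) = 21664/3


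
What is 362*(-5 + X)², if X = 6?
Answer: 362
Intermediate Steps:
362*(-5 + X)² = 362*(-5 + 6)² = 362*1² = 362*1 = 362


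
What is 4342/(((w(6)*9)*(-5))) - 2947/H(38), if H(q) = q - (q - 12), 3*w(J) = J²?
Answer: -136957/540 ≈ -253.62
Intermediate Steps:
w(J) = J²/3
H(q) = 12 (H(q) = q - (-12 + q) = q + (12 - q) = 12)
4342/(((w(6)*9)*(-5))) - 2947/H(38) = 4342/(((((⅓)*6²)*9)*(-5))) - 2947/12 = 4342/(((((⅓)*36)*9)*(-5))) - 2947*1/12 = 4342/(((12*9)*(-5))) - 2947/12 = 4342/((108*(-5))) - 2947/12 = 4342/(-540) - 2947/12 = 4342*(-1/540) - 2947/12 = -2171/270 - 2947/12 = -136957/540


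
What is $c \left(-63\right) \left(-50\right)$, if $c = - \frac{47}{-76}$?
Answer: $\frac{74025}{38} \approx 1948.0$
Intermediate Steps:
$c = \frac{47}{76}$ ($c = \left(-47\right) \left(- \frac{1}{76}\right) = \frac{47}{76} \approx 0.61842$)
$c \left(-63\right) \left(-50\right) = \frac{47}{76} \left(-63\right) \left(-50\right) = \left(- \frac{2961}{76}\right) \left(-50\right) = \frac{74025}{38}$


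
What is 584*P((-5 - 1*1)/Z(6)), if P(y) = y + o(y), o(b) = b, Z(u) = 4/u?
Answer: -10512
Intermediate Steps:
P(y) = 2*y (P(y) = y + y = 2*y)
584*P((-5 - 1*1)/Z(6)) = 584*(2*((-5 - 1*1)/((4/6)))) = 584*(2*((-5 - 1)/((4*(⅙))))) = 584*(2*(-6/⅔)) = 584*(2*(-6*3/2)) = 584*(2*(-9)) = 584*(-18) = -10512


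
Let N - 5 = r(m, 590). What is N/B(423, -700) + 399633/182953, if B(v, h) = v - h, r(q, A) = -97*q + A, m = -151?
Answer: 3237357485/205456219 ≈ 15.757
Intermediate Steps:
r(q, A) = A - 97*q
N = 15242 (N = 5 + (590 - 97*(-151)) = 5 + (590 + 14647) = 5 + 15237 = 15242)
N/B(423, -700) + 399633/182953 = 15242/(423 - 1*(-700)) + 399633/182953 = 15242/(423 + 700) + 399633*(1/182953) = 15242/1123 + 399633/182953 = 3237357485/205456219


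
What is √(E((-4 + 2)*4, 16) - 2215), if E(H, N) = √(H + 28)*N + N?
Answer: √(-2199 + 32*√5) ≈ 46.124*I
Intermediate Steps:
E(H, N) = N + N*√(28 + H) (E(H, N) = √(28 + H)*N + N = N*√(28 + H) + N = N + N*√(28 + H))
√(E((-4 + 2)*4, 16) - 2215) = √(16*(1 + √(28 + (-4 + 2)*4)) - 2215) = √(16*(1 + √(28 - 2*4)) - 2215) = √(16*(1 + √(28 - 8)) - 2215) = √(16*(1 + √20) - 2215) = √(16*(1 + 2*√5) - 2215) = √((16 + 32*√5) - 2215) = √(-2199 + 32*√5)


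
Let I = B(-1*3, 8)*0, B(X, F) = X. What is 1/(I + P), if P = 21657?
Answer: 1/21657 ≈ 4.6174e-5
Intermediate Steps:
I = 0 (I = -1*3*0 = -3*0 = 0)
1/(I + P) = 1/(0 + 21657) = 1/21657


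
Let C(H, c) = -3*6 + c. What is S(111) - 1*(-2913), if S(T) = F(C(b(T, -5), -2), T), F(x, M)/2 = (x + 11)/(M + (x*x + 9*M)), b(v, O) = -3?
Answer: 2199306/755 ≈ 2913.0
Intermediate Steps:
C(H, c) = -18 + c
F(x, M) = 2*(11 + x)/(x**2 + 10*M) (F(x, M) = 2*((x + 11)/(M + (x*x + 9*M))) = 2*((11 + x)/(M + (x**2 + 9*M))) = 2*((11 + x)/(x**2 + 10*M)) = 2*(11 + x)/(x**2 + 10*M))
S(T) = -18/(400 + 10*T) (S(T) = 2*(11 + (-18 - 2))/((-18 - 2)**2 + 10*T) = 2*(11 - 20)/((-20)**2 + 10*T) = 2*(-9)/(400 + 10*T) = -18/(400 + 10*T))
S(111) - 1*(-2913) = -9/(200 + 5*111) - 1*(-2913) = -9/(200 + 555) + 2913 = -9/755 + 2913 = 2199306/755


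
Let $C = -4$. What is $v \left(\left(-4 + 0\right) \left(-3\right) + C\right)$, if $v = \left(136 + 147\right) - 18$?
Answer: $2120$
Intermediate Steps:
$v = 265$ ($v = 283 - 18 = 265$)
$v \left(\left(-4 + 0\right) \left(-3\right) + C\right) = 265 \left(\left(-4 + 0\right) \left(-3\right) - 4\right) = 265 \left(\left(-4\right) \left(-3\right) - 4\right) = 265 \left(12 - 4\right) = 265 \cdot 8 = 2120$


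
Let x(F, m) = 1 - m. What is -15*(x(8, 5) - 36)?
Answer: 600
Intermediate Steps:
-15*(x(8, 5) - 36) = -15*((1 - 1*5) - 36) = -15*((1 - 5) - 36) = -15*(-4 - 36) = -15*(-40) = 600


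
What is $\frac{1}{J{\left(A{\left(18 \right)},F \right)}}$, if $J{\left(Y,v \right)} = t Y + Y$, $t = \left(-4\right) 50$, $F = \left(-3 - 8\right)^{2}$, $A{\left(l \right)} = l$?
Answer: $- \frac{1}{3582} \approx -0.00027917$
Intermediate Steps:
$F = 121$ ($F = \left(-11\right)^{2} = 121$)
$t = -200$
$J{\left(Y,v \right)} = - 199 Y$ ($J{\left(Y,v \right)} = - 200 Y + Y = - 199 Y$)
$\frac{1}{J{\left(A{\left(18 \right)},F \right)}} = \frac{1}{\left(-199\right) 18} = \frac{1}{-3582} = - \frac{1}{3582}$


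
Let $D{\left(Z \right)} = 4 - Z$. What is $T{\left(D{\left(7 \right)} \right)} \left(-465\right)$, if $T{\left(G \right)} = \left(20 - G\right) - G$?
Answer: $-12090$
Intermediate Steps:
$T{\left(G \right)} = 20 - 2 G$
$T{\left(D{\left(7 \right)} \right)} \left(-465\right) = \left(20 - 2 \left(4 - 7\right)\right) \left(-465\right) = \left(20 - -6\right) \left(-465\right) = \left(20 + 6\right) \left(-465\right) = 26 \left(-465\right) = -12090$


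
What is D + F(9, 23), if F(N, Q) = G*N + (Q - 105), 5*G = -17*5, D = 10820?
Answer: 10585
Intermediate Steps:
G = -17 (G = (-17*5)/5 = (1/5)*(-85) = -17)
F(N, Q) = -105 + Q - 17*N (F(N, Q) = -17*N + (Q - 105) = -17*N + (-105 + Q) = -105 + Q - 17*N)
D + F(9, 23) = 10820 + (-105 + 23 - 17*9) = 10820 + (-105 + 23 - 153) = 10820 - 235 = 10585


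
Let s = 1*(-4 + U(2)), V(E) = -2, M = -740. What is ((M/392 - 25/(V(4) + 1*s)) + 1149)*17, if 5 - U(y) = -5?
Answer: 3801353/196 ≈ 19395.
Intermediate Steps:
U(y) = 10 (U(y) = 5 - 1*(-5) = 5 + 5 = 10)
s = 6 (s = 1*(-4 + 10) = 1*6 = 6)
((M/392 - 25/(V(4) + 1*s)) + 1149)*17 = ((-740/392 - 25/(-2 + 1*6)) + 1149)*17 = ((-740*1/392 - 25/(-2 + 6)) + 1149)*17 = ((-185/98 - 25/4) + 1149)*17 = (-1595/196 + 1149)*17 = (223609/196)*17 = 3801353/196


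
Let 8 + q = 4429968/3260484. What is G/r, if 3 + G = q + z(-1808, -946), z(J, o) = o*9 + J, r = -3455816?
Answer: 68467787/22901692632 ≈ 0.0029896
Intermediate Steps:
q = -44012/6627 (q = -8 + 4429968/3260484 = -8 + 4429968*(1/3260484) = -8 + 9004/6627 = -44012/6627 ≈ -6.6413)
z(J, o) = J + 9*o (z(J, o) = 9*o + J = J + 9*o)
G = -68467787/6627 (G = -3 + (-44012/6627 + (-1808 + 9*(-946))) = -3 + (-44012/6627 + (-1808 - 8514)) = -3 + (-44012/6627 - 10322) = -3 - 68447906/6627 = -68467787/6627 ≈ -10332.)
G/r = -68467787/6627/(-3455816) = -68467787/6627*(-1/3455816) = 68467787/22901692632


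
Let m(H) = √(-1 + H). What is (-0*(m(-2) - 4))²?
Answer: 0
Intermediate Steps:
(-0*(m(-2) - 4))² = (-0*(√(-1 - 2) - 4))² = (-0*(√(-3) - 4))² = (-0*(I*√3 - 4))² = (-0*(-4 + I*√3))² = (-14*0)² = 0² = 0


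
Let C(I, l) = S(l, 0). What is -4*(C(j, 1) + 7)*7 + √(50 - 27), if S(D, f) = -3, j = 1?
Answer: -112 + √23 ≈ -107.20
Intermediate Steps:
C(I, l) = -3
-4*(C(j, 1) + 7)*7 + √(50 - 27) = -4*(-3 + 7)*7 + √(50 - 27) = -16*7 + √23 = -4*28 + √23 = -112 + √23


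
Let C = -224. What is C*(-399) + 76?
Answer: 89452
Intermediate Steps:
C*(-399) + 76 = -224*(-399) + 76 = 89376 + 76 = 89452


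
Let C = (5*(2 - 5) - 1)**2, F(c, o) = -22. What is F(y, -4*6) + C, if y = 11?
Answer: 234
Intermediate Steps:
C = 256 (C = (5*(-3) - 1)**2 = (-15 - 1)**2 = (-16)**2 = 256)
F(y, -4*6) + C = -22 + 256 = 234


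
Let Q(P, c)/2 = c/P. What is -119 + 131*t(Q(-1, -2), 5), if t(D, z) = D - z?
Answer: -250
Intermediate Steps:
Q(P, c) = 2*c/P (Q(P, c) = 2*(c/P) = 2*c/P)
-119 + 131*t(Q(-1, -2), 5) = -119 + 131*(2*(-2)/(-1) - 1*5) = -119 + 131*(2*(-2)*(-1) - 5) = -119 + 131*(4 - 5) = -119 + 131*(-1) = -119 - 131 = -250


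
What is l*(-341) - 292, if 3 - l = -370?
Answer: -127485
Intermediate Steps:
l = 373 (l = 3 - 1*(-370) = 3 + 370 = 373)
l*(-341) - 292 = 373*(-341) - 292 = -127193 - 292 = -127485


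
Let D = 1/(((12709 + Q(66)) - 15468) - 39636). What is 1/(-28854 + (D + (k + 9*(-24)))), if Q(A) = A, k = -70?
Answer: -42329/1233467061 ≈ -3.4317e-5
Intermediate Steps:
D = -1/42329 (D = 1/(((12709 + 66) - 15468) - 39636) = 1/((12775 - 15468) - 39636) = 1/(-2693 - 39636) = 1/(-42329) = -1/42329 ≈ -2.3624e-5)
1/(-28854 + (D + (k + 9*(-24)))) = 1/(-28854 + (-1/42329 + (-70 + 9*(-24)))) = 1/(-28854 + (-1/42329 + (-70 - 216))) = 1/(-28854 + (-1/42329 - 286)) = 1/(-28854 - 12106095/42329) = 1/(-1233467061/42329) = -42329/1233467061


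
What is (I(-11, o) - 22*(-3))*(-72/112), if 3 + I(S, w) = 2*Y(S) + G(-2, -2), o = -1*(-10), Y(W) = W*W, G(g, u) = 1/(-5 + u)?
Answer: -9603/49 ≈ -195.98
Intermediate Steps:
Y(W) = W²
o = 10
I(S, w) = -22/7 + 2*S² (I(S, w) = -3 + (2*S² + 1/(-5 - 2)) = -3 + (2*S² + 1/(-7)) = -3 + (2*S² - ⅐) = -3 + (-⅐ + 2*S²) = -22/7 + 2*S²)
(I(-11, o) - 22*(-3))*(-72/112) = ((-22/7 + 2*(-11)²) - 22*(-3))*(-72/112) = ((-22/7 + 2*121) + 66)*(-72*1/112) = ((-22/7 + 242) + 66)*(-9/14) = (1672/7 + 66)*(-9/14) = (2134/7)*(-9/14) = -9603/49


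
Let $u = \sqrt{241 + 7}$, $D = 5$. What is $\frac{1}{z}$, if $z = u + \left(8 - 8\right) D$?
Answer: $\frac{\sqrt{62}}{124} \approx 0.0635$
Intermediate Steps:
$u = 2 \sqrt{62}$ ($u = \sqrt{248} = 2 \sqrt{62} \approx 15.748$)
$z = 2 \sqrt{62}$ ($z = 2 \sqrt{62} + \left(8 - 8\right) 5 = 2 \sqrt{62} + 0 \cdot 5 = 2 \sqrt{62} + 0 = 2 \sqrt{62} \approx 15.748$)
$\frac{1}{z} = \frac{1}{2 \sqrt{62}} = \frac{\sqrt{62}}{124}$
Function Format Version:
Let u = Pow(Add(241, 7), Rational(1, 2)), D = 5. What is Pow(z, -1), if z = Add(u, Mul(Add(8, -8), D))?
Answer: Mul(Rational(1, 124), Pow(62, Rational(1, 2))) ≈ 0.063500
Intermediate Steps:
u = Mul(2, Pow(62, Rational(1, 2))) (u = Pow(248, Rational(1, 2)) = Mul(2, Pow(62, Rational(1, 2))) ≈ 15.748)
z = Mul(2, Pow(62, Rational(1, 2))) (z = Add(Mul(2, Pow(62, Rational(1, 2))), Mul(Add(8, -8), 5)) = Add(Mul(2, Pow(62, Rational(1, 2))), Mul(0, 5)) = Add(Mul(2, Pow(62, Rational(1, 2))), 0) = Mul(2, Pow(62, Rational(1, 2))) ≈ 15.748)
Pow(z, -1) = Pow(Mul(2, Pow(62, Rational(1, 2))), -1) = Mul(Rational(1, 124), Pow(62, Rational(1, 2)))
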